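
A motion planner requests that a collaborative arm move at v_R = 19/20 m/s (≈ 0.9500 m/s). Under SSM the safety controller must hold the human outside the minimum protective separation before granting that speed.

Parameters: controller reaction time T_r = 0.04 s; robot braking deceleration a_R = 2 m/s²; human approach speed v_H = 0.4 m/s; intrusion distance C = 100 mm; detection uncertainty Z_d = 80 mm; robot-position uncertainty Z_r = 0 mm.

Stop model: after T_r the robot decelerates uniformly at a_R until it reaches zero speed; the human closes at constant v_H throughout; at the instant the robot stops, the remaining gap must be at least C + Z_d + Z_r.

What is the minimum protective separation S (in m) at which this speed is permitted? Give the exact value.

braking lasts T_s = (19/20)/2 = 0.4750 s
reaction-phase robot travel = 0.9500·0.0400 = 0.0380 m
robot under decel: 0.9500²/(2·2.0000) = 0.2256 m
human over T_r+T_s: 0.4000·(0.0400+0.4750) = 0.2060 m
residual clearance needed = 0.1000+0.0800+0.0000 = 0.1800 m
S_min ≈ 0.0380+0.2256+0.2060+0.1800  ⇒  S_min = 5197/8000 m

S_min = 5197/8000 m = 0.6496 m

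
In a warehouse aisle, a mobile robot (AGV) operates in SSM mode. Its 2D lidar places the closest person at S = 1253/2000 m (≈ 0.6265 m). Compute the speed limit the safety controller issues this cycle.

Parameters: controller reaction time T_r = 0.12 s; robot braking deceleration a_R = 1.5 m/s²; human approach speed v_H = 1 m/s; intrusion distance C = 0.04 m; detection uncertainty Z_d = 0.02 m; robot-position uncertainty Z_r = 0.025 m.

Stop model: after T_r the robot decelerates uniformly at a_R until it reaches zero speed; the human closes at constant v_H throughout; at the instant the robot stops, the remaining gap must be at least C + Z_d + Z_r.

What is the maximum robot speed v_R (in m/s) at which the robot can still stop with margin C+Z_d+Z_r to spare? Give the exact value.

v_R_max = 9/20 m/s = 0.4500 m/s

at the boundary: (1/3)·v² + (59/75)·v + (-843/2000) = 0
  disc = (59/75)² − 4·(1/3)·(-843/2000) = 26569/22500 ; √disc = 163/150
  v_R = (−(59/75) + 163/150) / (2·(1/3)) = 9/20 m/s
check:
braking lasts T_s = (9/20)/(3/2) = 0.3000 s
reaction-phase robot travel = 0.4500·0.1200 = 0.0540 m
robot under decel: 0.4500²/(2·1.5000) = 0.0675 m
human over T_r+T_s: 1.0000·(0.1200+0.3000) = 0.4200 m
residual clearance needed = 0.0400+0.0200+0.0250 = 0.0850 m
sum ≈ 0.0540+0.0675+0.4200+0.0850 ≈ 0.6265 m = S ✓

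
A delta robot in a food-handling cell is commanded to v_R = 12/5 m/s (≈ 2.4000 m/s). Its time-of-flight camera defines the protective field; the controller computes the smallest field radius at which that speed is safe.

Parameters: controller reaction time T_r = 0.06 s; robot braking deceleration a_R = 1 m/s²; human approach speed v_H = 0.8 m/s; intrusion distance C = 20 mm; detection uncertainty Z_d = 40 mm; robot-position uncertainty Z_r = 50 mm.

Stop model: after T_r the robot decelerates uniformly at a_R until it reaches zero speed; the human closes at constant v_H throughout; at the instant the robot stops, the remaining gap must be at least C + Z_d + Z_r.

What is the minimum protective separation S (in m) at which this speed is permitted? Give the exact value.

S_min = 2551/500 m = 5.1020 m

braking lasts T_s = (12/5)/1 = 2.4000 s
robot in T_r: 2.4000·0.0600 = 0.1440 m
robot covers 2.4000·2.4000 − ½·1.0000·2.4000² = 2.8800 m while stopping
human closes 0.8000·2.4600 = 1.9680 m
residual clearance needed = 0.0200+0.0400+0.0500 = 0.1100 m
S_min ≈ 0.1440+2.8800+1.9680+0.1100  ⇒  S_min = 2551/500 m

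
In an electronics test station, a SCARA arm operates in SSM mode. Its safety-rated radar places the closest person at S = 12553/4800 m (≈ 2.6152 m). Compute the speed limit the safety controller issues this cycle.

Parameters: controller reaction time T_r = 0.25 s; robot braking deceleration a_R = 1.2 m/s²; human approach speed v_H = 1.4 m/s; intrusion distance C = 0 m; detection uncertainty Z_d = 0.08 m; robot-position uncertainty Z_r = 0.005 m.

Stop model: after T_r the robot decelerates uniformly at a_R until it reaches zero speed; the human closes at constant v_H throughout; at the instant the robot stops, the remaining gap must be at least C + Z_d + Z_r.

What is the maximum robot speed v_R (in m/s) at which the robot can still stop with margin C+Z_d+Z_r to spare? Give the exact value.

v_R_max = 23/20 m/s = 1.1500 m/s

collect terms ⇒ (5/12)·v_R² + (17/12)·v_R + (-2093/960) = 0
  disc = (17/12)² − 4·(5/12)·(-2093/960) = 361/64 ; √disc = 19/8
  v_R = (−(17/12) + 19/8) / (2·(5/12)) = 23/20 m/s
check:
T_s = v_R/a_R = (23/20)/(6/5) = 0.9583 s
robot covers v_R·T_r = 1.1500·0.2500 = 0.2875 m before braking
braking distance = 1.1500²/(2·1.2000) = 0.5510 m
human over T_r+T_s: 1.4000·(0.2500+0.9583) = 1.6917 m
C+Z_d+Z_r = 0.0000+0.0800+0.0050 = 0.0850 m
sum ≈ 0.2875+0.5510+1.6917+0.0850 ≈ 2.6152 m = S ✓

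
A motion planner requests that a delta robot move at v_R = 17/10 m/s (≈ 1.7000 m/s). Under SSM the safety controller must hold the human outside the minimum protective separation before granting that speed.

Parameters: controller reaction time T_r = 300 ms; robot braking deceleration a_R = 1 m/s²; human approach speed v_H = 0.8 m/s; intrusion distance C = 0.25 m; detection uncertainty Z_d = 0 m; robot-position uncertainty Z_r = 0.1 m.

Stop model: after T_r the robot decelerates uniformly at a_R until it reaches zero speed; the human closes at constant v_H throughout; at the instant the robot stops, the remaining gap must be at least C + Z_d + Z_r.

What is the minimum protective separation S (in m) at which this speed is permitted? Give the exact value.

S_min = 781/200 m = 3.9050 m

stop time T_s = (17/10)/1 = 1.7000 s
robot in T_r: 1.7000·0.3000 = 0.5100 m
robot covers 1.7000·1.7000 − ½·1.0000·1.7000² = 1.4450 m while stopping
human over T_r+T_s: 0.8000·(0.3000+1.7000) = 1.6000 m
residual clearance needed = 0.2500+0.0000+0.1000 = 0.3500 m
S_min ≈ 0.5100+1.4450+1.6000+0.3500  ⇒  S_min = 781/200 m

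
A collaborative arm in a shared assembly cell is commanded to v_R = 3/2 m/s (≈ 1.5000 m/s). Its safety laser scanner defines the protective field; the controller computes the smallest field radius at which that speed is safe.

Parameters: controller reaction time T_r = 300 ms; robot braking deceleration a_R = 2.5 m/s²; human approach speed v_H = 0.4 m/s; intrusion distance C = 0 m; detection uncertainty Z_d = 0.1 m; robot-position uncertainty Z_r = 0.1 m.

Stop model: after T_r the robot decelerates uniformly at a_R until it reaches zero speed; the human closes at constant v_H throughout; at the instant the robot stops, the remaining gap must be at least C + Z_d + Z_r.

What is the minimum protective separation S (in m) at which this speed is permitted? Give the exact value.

T_s = v_R/a_R = (3/2)/(5/2) = 0.6000 s
reaction-phase robot travel = 1.5000·0.3000 = 0.4500 m
braking distance = 1.5000²/(2·2.5000) = 0.4500 m
human closes 0.4000·0.9000 = 0.3600 m
residual clearance needed = 0.0000+0.1000+0.1000 = 0.2000 m
S_min ≈ 0.4500+0.4500+0.3600+0.2000  ⇒  S_min = 73/50 m

S_min = 73/50 m = 1.4600 m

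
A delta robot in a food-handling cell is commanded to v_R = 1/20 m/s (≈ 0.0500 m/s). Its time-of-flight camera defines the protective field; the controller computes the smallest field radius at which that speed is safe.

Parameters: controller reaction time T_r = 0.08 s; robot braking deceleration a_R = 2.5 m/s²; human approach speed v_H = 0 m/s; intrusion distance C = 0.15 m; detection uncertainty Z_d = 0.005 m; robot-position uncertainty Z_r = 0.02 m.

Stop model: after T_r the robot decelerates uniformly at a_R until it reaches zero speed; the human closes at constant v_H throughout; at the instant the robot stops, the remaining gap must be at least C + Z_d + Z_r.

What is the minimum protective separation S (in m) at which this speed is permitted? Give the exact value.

T_s = v_R/a_R = (1/20)/(5/2) = 0.0200 s
robot covers v_R·T_r = 0.0500·0.0800 = 0.0040 m before braking
braking distance = 0.0500²/(2·2.5000) = 0.0005 m
human closes 0.0000·0.1000 = 0.0000 m
residual clearance needed = 0.1500+0.0050+0.0200 = 0.1750 m
S_min ≈ 0.0040+0.0005+0.0000+0.1750  ⇒  S_min = 359/2000 m

S_min = 359/2000 m = 0.1795 m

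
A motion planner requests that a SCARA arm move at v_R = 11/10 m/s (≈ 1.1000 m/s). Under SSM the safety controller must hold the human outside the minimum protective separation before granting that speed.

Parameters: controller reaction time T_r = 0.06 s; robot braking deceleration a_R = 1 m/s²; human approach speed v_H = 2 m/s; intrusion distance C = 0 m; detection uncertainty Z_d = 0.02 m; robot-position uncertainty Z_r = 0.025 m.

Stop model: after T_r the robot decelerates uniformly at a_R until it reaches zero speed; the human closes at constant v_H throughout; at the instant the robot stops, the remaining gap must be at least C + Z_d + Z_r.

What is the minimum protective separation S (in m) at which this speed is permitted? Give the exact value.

braking lasts T_s = (11/10)/1 = 1.1000 s
robot covers v_R·T_r = 1.1000·0.0600 = 0.0660 m before braking
braking distance = 1.1000²/(2·1.0000) = 0.6050 m
person approaches 2.0000·(0.0600+1.1000) = 2.3200 m
residual clearance needed = 0.0000+0.0200+0.0250 = 0.0450 m
S_min ≈ 0.0660+0.6050+2.3200+0.0450  ⇒  S_min = 759/250 m

S_min = 759/250 m = 3.0360 m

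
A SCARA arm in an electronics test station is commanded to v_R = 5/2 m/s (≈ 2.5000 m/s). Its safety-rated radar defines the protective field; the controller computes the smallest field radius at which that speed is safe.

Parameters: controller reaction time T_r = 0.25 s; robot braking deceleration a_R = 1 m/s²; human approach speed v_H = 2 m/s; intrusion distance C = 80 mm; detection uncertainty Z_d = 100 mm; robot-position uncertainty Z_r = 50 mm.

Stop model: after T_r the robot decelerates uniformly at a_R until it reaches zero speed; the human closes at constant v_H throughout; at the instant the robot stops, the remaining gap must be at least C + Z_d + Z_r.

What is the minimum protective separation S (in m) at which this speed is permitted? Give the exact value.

S_min = 237/25 m = 9.4800 m

braking lasts T_s = (5/2)/1 = 2.5000 s
reaction-phase robot travel = 2.5000·0.2500 = 0.6250 m
braking distance = 2.5000²/(2·1.0000) = 3.1250 m
person approaches 2.0000·(0.2500+2.5000) = 5.5000 m
C+Z_d+Z_r = 0.0800+0.1000+0.0500 = 0.2300 m
S_min ≈ 0.6250+3.1250+5.5000+0.2300  ⇒  S_min = 237/25 m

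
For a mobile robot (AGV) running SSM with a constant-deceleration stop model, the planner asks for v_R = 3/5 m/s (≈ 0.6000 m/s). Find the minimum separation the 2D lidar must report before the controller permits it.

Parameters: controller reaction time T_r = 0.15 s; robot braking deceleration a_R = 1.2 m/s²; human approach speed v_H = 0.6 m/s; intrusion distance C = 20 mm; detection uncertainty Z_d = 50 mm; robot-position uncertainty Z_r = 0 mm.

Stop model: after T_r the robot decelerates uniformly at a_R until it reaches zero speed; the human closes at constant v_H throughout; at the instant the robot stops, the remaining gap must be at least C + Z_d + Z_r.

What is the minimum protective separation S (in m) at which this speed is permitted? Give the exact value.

S_min = 7/10 m = 0.7000 m

stop time T_s = (3/5)/(6/5) = 0.5000 s
robot covers v_R·T_r = 0.6000·0.1500 = 0.0900 m before braking
robot covers 0.6000·0.5000 − ½·1.2000·0.5000² = 0.1500 m while stopping
human closes 0.6000·0.6500 = 0.3900 m
residual clearance needed = 0.0200+0.0500+0.0000 = 0.0700 m
S_min ≈ 0.0900+0.1500+0.3900+0.0700  ⇒  S_min = 7/10 m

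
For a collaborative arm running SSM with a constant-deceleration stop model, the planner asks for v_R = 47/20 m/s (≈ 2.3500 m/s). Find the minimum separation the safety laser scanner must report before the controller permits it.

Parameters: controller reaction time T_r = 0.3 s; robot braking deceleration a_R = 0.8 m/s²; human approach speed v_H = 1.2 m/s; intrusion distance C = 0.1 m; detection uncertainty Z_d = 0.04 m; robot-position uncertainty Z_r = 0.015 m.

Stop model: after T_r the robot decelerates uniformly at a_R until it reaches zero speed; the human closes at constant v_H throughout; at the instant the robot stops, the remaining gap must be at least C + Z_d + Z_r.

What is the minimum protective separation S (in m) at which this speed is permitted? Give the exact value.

S_min = 26229/3200 m = 8.1966 m

T_s = v_R/a_R = (47/20)/(4/5) = 2.9375 s
robot in T_r: 2.3500·0.3000 = 0.7050 m
robot under decel: 2.3500²/(2·0.8000) = 3.4516 m
person approaches 1.2000·(0.3000+2.9375) = 3.8850 m
margins: 0.1000+0.0400+0.0150 = 0.1550 m
S_min ≈ 0.7050+3.4516+3.8850+0.1550  ⇒  S_min = 26229/3200 m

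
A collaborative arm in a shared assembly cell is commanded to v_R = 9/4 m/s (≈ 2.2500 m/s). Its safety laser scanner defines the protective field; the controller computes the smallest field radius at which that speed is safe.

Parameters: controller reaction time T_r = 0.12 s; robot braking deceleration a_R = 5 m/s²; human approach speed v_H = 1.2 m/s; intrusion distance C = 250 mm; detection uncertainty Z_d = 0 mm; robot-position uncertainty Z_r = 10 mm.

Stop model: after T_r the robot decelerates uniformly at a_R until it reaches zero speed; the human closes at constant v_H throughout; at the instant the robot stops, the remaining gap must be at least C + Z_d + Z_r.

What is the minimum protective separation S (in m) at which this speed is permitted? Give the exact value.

S_min = 6881/4000 m = 1.7203 m

T_s = v_R/a_R = (9/4)/5 = 0.4500 s
robot covers v_R·T_r = 2.2500·0.1200 = 0.2700 m before braking
robot under decel: 2.2500²/(2·5.0000) = 0.5062 m
person approaches 1.2000·(0.1200+0.4500) = 0.6840 m
margins: 0.2500+0.0000+0.0100 = 0.2600 m
S_min ≈ 0.2700+0.5062+0.6840+0.2600  ⇒  S_min = 6881/4000 m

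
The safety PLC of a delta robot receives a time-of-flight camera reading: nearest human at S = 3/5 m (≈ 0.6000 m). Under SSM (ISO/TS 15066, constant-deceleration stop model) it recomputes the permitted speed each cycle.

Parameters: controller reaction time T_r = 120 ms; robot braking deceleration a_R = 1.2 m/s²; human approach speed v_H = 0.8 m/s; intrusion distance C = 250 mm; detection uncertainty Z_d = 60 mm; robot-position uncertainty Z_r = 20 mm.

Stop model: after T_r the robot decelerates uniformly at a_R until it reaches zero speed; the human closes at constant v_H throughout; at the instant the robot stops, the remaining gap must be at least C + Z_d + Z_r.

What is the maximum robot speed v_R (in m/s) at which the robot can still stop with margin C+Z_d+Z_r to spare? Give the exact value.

v_R_max = 1/5 m/s = 0.2000 m/s

collect terms ⇒ (5/12)·v_R² + (59/75)·v_R + (-87/500) = 0
  disc = (59/75)² − 4·(5/12)·(-87/500) = 20449/22500 ; √disc = 143/150
  v_R = (−(59/75) + 143/150) / (2·(5/12)) = 1/5 m/s
check:
braking lasts T_s = (1/5)/(6/5) = 0.1667 s
robot in T_r: 0.2000·0.1200 = 0.0240 m
robot covers 0.2000·0.1667 − ½·1.2000·0.1667² = 0.0167 m while stopping
human closes 0.8000·0.2867 = 0.2293 m
residual clearance needed = 0.2500+0.0600+0.0200 = 0.3300 m
sum ≈ 0.0240+0.0167+0.2293+0.3300 ≈ 0.6000 m = S ✓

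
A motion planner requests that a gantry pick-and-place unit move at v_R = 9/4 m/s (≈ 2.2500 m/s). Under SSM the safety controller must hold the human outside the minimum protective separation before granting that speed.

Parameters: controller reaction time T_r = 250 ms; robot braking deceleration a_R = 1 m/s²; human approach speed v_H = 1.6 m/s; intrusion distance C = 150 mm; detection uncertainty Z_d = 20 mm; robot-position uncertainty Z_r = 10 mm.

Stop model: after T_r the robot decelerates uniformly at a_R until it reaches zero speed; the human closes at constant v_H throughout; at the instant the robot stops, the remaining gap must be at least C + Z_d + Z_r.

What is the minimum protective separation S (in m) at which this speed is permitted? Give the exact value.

S_min = 5819/800 m = 7.2737 m

braking lasts T_s = (9/4)/1 = 2.2500 s
robot covers v_R·T_r = 2.2500·0.2500 = 0.5625 m before braking
braking distance = 2.2500²/(2·1.0000) = 2.5312 m
human closes 1.6000·2.5000 = 4.0000 m
margins: 0.1500+0.0200+0.0100 = 0.1800 m
S_min ≈ 0.5625+2.5312+4.0000+0.1800  ⇒  S_min = 5819/800 m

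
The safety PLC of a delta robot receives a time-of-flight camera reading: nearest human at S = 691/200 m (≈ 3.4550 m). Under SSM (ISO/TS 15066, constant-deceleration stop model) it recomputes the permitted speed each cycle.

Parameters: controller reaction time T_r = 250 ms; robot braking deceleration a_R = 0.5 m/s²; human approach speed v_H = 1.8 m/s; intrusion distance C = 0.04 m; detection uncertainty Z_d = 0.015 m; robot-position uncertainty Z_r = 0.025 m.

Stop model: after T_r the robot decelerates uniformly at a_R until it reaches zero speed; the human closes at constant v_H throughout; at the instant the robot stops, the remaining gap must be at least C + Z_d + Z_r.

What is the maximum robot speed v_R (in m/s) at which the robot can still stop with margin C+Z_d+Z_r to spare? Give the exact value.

v_R_max = 13/20 m/s = 0.6500 m/s

quadratic (1)·v² + (77/20)·v + (-117/40) = 0
  disc = (77/20)² − 4·(1)·(-117/40) = 10609/400 ; √disc = 103/20
  v_R = (−(77/20) + 103/20) / (2·(1)) = 13/20 m/s
check:
T_s = v_R/a_R = (13/20)/(1/2) = 1.3000 s
reaction-phase robot travel = 0.6500·0.2500 = 0.1625 m
robot covers 0.6500·1.3000 − ½·0.5000·1.3000² = 0.4225 m while stopping
human over T_r+T_s: 1.8000·(0.2500+1.3000) = 2.7900 m
residual clearance needed = 0.0400+0.0150+0.0250 = 0.0800 m
sum ≈ 0.1625+0.4225+2.7900+0.0800 ≈ 3.4550 m = S ✓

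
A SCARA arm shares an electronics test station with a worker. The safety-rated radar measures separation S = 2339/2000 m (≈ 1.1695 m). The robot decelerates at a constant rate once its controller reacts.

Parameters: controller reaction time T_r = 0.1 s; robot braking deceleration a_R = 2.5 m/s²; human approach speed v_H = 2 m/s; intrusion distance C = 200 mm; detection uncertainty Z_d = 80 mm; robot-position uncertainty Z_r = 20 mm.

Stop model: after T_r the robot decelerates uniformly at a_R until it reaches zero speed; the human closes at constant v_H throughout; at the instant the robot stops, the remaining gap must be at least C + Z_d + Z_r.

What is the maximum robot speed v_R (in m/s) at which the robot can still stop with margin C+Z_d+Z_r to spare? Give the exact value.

quadratic (1/5)·v² + (9/10)·v + (-1339/2000) = 0
  disc = (9/10)² − 4·(1/5)·(-1339/2000) = 841/625 ; √disc = 29/25
  v_R = (−(9/10) + 29/25) / (2·(1/5)) = 13/20 m/s
check:
stop time T_s = (13/20)/(5/2) = 0.2600 s
robot covers v_R·T_r = 0.6500·0.1000 = 0.0650 m before braking
robot covers 0.6500·0.2600 − ½·2.5000·0.2600² = 0.0845 m while stopping
human over T_r+T_s: 2.0000·(0.1000+0.2600) = 0.7200 m
C+Z_d+Z_r = 0.2000+0.0800+0.0200 = 0.3000 m
sum ≈ 0.0650+0.0845+0.7200+0.3000 ≈ 1.1695 m = S ✓

v_R_max = 13/20 m/s = 0.6500 m/s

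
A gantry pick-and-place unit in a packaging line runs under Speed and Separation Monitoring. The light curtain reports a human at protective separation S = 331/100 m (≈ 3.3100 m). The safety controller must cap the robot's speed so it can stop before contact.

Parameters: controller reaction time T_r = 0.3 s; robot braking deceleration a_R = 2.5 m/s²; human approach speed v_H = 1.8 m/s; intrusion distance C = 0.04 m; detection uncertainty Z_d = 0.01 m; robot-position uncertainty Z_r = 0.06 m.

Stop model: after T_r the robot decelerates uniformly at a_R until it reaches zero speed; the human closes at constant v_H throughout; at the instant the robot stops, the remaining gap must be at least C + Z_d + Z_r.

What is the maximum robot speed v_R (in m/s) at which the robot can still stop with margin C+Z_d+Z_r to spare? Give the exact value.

v_R_max = 19/10 m/s = 1.9000 m/s

quadratic (1/5)·v² + (51/50)·v + (-133/50) = 0
  disc = (51/50)² − 4·(1/5)·(-133/50) = 7921/2500 ; √disc = 89/50
  v_R = (−(51/50) + 89/50) / (2·(1/5)) = 19/10 m/s
check:
braking lasts T_s = (19/10)/(5/2) = 0.7600 s
robot covers v_R·T_r = 1.9000·0.3000 = 0.5700 m before braking
braking distance = 1.9000²/(2·2.5000) = 0.7220 m
human over T_r+T_s: 1.8000·(0.3000+0.7600) = 1.9080 m
residual clearance needed = 0.0400+0.0100+0.0600 = 0.1100 m
sum ≈ 0.5700+0.7220+1.9080+0.1100 ≈ 3.3100 m = S ✓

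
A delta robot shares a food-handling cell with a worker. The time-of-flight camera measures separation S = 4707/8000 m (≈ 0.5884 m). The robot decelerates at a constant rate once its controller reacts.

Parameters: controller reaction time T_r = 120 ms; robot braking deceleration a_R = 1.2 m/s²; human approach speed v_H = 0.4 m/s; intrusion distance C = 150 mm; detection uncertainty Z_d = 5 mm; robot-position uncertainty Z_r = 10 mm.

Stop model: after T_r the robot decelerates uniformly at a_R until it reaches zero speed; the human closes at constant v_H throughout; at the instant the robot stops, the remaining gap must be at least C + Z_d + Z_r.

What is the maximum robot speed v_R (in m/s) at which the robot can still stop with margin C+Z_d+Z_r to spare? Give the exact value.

v_R_max = 11/20 m/s = 0.5500 m/s

collect terms ⇒ (5/12)·v_R² + (34/75)·v_R + (-3003/8000) = 0
  disc = (34/75)² − 4·(5/12)·(-3003/8000) = 299209/360000 ; √disc = 547/600
  v_R = (−(34/75) + 547/600) / (2·(5/12)) = 11/20 m/s
check:
braking lasts T_s = (11/20)/(6/5) = 0.4583 s
reaction-phase robot travel = 0.5500·0.1200 = 0.0660 m
robot covers 0.5500·0.4583 − ½·1.2000·0.4583² = 0.1260 m while stopping
person approaches 0.4000·(0.1200+0.4583) = 0.2313 m
margins: 0.1500+0.0050+0.0100 = 0.1650 m
sum ≈ 0.0660+0.1260+0.2313+0.1650 ≈ 0.5884 m = S ✓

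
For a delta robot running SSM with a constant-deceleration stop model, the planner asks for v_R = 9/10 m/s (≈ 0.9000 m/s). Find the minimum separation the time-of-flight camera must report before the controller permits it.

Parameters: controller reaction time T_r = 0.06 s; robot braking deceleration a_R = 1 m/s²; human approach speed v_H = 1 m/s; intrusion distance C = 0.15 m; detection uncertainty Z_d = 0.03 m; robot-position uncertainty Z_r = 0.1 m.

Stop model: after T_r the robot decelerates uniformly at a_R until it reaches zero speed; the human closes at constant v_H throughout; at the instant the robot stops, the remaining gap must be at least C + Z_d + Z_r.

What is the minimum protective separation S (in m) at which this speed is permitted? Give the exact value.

S_min = 1699/1000 m = 1.6990 m

T_s = v_R/a_R = (9/10)/1 = 0.9000 s
reaction-phase robot travel = 0.9000·0.0600 = 0.0540 m
robot covers 0.9000·0.9000 − ½·1.0000·0.9000² = 0.4050 m while stopping
human over T_r+T_s: 1.0000·(0.0600+0.9000) = 0.9600 m
margins: 0.1500+0.0300+0.1000 = 0.2800 m
S_min ≈ 0.0540+0.4050+0.9600+0.2800  ⇒  S_min = 1699/1000 m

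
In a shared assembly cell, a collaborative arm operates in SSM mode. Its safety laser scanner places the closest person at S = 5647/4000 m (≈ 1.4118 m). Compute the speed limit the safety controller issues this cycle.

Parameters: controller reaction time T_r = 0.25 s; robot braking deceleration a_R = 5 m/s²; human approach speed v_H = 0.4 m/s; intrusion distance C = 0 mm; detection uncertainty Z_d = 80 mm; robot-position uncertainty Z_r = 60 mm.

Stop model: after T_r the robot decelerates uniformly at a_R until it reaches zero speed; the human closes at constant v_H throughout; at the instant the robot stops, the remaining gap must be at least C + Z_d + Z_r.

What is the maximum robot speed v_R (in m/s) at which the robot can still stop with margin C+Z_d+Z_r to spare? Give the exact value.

collect terms ⇒ (1/10)·v_R² + (33/100)·v_R + (-4687/4000) = 0
  disc = (33/100)² − 4·(1/10)·(-4687/4000) = 361/625 ; √disc = 19/25
  v_R = (−(33/100) + 19/25) / (2·(1/10)) = 43/20 m/s
check:
braking lasts T_s = (43/20)/5 = 0.4300 s
reaction-phase robot travel = 2.1500·0.2500 = 0.5375 m
robot under decel: 2.1500²/(2·5.0000) = 0.4622 m
human closes 0.4000·0.6800 = 0.2720 m
C+Z_d+Z_r = 0.0000+0.0800+0.0600 = 0.1400 m
sum ≈ 0.5375+0.4622+0.2720+0.1400 ≈ 1.4118 m = S ✓

v_R_max = 43/20 m/s = 2.1500 m/s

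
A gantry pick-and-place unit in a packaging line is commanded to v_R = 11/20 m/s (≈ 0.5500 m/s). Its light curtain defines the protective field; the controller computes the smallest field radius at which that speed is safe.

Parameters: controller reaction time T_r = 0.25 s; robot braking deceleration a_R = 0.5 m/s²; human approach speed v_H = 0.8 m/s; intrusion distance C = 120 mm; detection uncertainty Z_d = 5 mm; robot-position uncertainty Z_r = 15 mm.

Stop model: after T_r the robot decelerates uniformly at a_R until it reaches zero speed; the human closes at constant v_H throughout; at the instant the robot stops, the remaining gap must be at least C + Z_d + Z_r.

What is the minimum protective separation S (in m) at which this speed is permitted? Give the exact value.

S_min = 83/50 m = 1.6600 m

T_s = v_R/a_R = (11/20)/(1/2) = 1.1000 s
robot covers v_R·T_r = 0.5500·0.2500 = 0.1375 m before braking
braking distance = 0.5500²/(2·0.5000) = 0.3025 m
human over T_r+T_s: 0.8000·(0.2500+1.1000) = 1.0800 m
C+Z_d+Z_r = 0.1200+0.0050+0.0150 = 0.1400 m
S_min ≈ 0.1375+0.3025+1.0800+0.1400  ⇒  S_min = 83/50 m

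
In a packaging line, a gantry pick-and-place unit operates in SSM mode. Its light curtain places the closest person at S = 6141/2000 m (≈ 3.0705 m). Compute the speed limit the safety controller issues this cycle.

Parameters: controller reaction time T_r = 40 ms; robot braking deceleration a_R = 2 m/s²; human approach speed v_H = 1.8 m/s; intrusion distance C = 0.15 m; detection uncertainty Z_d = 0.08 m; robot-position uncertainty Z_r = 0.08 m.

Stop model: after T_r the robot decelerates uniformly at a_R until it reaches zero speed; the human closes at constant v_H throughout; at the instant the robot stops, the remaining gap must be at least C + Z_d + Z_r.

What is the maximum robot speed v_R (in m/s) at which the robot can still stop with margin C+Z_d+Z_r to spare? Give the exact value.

v_R_max = 19/10 m/s = 1.9000 m/s

quadratic (1/4)·v² + (47/50)·v + (-5377/2000) = 0
  disc = (47/50)² − 4·(1/4)·(-5377/2000) = 35721/10000 ; √disc = 189/100
  v_R = (−(47/50) + 189/100) / (2·(1/4)) = 19/10 m/s
check:
T_s = v_R/a_R = (19/10)/2 = 0.9500 s
reaction-phase robot travel = 1.9000·0.0400 = 0.0760 m
braking distance = 1.9000²/(2·2.0000) = 0.9025 m
human over T_r+T_s: 1.8000·(0.0400+0.9500) = 1.7820 m
C+Z_d+Z_r = 0.1500+0.0800+0.0800 = 0.3100 m
sum ≈ 0.0760+0.9025+1.7820+0.3100 ≈ 3.0705 m = S ✓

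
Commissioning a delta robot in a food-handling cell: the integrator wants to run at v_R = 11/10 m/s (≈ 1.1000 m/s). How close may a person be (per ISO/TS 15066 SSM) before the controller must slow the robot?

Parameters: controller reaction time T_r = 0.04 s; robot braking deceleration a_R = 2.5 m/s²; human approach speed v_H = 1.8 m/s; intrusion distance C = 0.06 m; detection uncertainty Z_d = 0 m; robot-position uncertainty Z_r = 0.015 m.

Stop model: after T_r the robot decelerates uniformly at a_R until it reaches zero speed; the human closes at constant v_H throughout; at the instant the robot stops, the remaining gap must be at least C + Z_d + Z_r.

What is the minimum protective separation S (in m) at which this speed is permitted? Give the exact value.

T_s = v_R/a_R = (11/10)/(5/2) = 0.4400 s
reaction-phase robot travel = 1.1000·0.0400 = 0.0440 m
robot under decel: 1.1000²/(2·2.5000) = 0.2420 m
human over T_r+T_s: 1.8000·(0.0400+0.4400) = 0.8640 m
C+Z_d+Z_r = 0.0600+0.0000+0.0150 = 0.0750 m
S_min ≈ 0.0440+0.2420+0.8640+0.0750  ⇒  S_min = 49/40 m

S_min = 49/40 m = 1.2250 m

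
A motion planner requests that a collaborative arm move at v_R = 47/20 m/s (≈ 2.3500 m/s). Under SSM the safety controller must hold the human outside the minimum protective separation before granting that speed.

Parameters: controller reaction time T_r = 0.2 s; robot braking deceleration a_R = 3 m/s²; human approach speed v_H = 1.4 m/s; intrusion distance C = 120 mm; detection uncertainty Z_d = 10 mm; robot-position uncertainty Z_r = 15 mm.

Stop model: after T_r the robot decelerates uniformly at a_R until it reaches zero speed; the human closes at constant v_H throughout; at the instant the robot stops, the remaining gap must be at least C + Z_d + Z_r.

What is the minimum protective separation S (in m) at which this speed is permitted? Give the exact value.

T_s = v_R/a_R = (47/20)/3 = 0.7833 s
robot covers v_R·T_r = 2.3500·0.2000 = 0.4700 m before braking
robot under decel: 2.3500²/(2·3.0000) = 0.9204 m
human closes 1.4000·0.9833 = 1.3767 m
C+Z_d+Z_r = 0.1200+0.0100+0.0150 = 0.1450 m
S_min ≈ 0.4700+0.9204+1.3767+0.1450  ⇒  S_min = 6989/2400 m

S_min = 6989/2400 m = 2.9121 m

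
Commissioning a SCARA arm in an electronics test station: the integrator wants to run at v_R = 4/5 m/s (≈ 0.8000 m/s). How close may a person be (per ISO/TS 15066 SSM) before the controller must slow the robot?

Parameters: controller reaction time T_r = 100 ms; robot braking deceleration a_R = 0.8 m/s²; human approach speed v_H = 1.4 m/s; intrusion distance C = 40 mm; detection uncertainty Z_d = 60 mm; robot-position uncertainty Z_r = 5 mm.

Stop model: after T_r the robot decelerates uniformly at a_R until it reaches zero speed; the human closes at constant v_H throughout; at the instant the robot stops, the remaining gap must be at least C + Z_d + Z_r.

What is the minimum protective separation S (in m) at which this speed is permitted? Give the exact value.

braking lasts T_s = (4/5)/(4/5) = 1.0000 s
robot in T_r: 0.8000·0.1000 = 0.0800 m
braking distance = 0.8000²/(2·0.8000) = 0.4000 m
human closes 1.4000·1.1000 = 1.5400 m
C+Z_d+Z_r = 0.0400+0.0600+0.0050 = 0.1050 m
S_min ≈ 0.0800+0.4000+1.5400+0.1050  ⇒  S_min = 17/8 m

S_min = 17/8 m = 2.1250 m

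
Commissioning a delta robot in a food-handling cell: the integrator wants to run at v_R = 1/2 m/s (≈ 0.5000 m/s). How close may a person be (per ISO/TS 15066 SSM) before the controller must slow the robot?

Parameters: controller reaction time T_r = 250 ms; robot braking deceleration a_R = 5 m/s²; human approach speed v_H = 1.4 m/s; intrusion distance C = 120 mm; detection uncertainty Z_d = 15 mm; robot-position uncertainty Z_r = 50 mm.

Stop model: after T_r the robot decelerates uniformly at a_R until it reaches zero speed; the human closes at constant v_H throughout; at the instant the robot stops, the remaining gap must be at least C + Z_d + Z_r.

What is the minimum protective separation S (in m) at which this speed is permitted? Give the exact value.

T_s = v_R/a_R = (1/2)/5 = 0.1000 s
reaction-phase robot travel = 0.5000·0.2500 = 0.1250 m
braking distance = 0.5000²/(2·5.0000) = 0.0250 m
human closes 1.4000·0.3500 = 0.4900 m
residual clearance needed = 0.1200+0.0150+0.0500 = 0.1850 m
S_min ≈ 0.1250+0.0250+0.4900+0.1850  ⇒  S_min = 33/40 m

S_min = 33/40 m = 0.8250 m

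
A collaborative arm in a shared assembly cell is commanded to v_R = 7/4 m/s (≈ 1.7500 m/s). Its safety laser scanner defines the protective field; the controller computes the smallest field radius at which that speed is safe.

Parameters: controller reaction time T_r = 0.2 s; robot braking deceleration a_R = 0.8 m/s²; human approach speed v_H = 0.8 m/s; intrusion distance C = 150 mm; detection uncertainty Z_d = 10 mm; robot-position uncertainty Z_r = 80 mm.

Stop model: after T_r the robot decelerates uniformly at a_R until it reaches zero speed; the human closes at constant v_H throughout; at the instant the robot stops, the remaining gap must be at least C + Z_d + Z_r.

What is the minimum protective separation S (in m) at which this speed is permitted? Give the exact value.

braking lasts T_s = (7/4)/(4/5) = 2.1875 s
robot in T_r: 1.7500·0.2000 = 0.3500 m
braking distance = 1.7500²/(2·0.8000) = 1.9141 m
person approaches 0.8000·(0.2000+2.1875) = 1.9100 m
C+Z_d+Z_r = 0.1500+0.0100+0.0800 = 0.2400 m
S_min ≈ 0.3500+1.9141+1.9100+0.2400  ⇒  S_min = 565/128 m

S_min = 565/128 m = 4.4141 m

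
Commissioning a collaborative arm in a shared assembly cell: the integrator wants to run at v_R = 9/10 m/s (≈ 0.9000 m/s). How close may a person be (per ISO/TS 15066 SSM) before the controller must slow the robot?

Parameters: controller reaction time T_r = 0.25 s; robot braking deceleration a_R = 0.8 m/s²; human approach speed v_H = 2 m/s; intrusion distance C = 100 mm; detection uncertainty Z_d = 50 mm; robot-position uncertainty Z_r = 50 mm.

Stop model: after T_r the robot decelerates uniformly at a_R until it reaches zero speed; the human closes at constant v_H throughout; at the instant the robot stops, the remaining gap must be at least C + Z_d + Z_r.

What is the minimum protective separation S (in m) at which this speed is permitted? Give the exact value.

S_min = 589/160 m = 3.6812 m

T_s = v_R/a_R = (9/10)/(4/5) = 1.1250 s
reaction-phase robot travel = 0.9000·0.2500 = 0.2250 m
robot covers 0.9000·1.1250 − ½·0.8000·1.1250² = 0.5062 m while stopping
human over T_r+T_s: 2.0000·(0.2500+1.1250) = 2.7500 m
residual clearance needed = 0.1000+0.0500+0.0500 = 0.2000 m
S_min ≈ 0.2250+0.5062+2.7500+0.2000  ⇒  S_min = 589/160 m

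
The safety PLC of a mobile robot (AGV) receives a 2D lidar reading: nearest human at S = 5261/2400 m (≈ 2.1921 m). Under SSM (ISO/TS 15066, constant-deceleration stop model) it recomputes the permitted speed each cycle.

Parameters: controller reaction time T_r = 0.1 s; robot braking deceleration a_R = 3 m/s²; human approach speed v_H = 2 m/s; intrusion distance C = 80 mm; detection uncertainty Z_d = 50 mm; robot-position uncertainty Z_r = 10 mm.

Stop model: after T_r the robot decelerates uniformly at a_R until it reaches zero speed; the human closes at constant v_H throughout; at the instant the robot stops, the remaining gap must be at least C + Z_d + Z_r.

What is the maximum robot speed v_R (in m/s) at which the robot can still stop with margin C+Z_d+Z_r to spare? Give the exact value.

v_R_max = 7/4 m/s = 1.7500 m/s

quadratic (1/6)·v² + (23/30)·v + (-889/480) = 0
  disc = (23/30)² − 4·(1/6)·(-889/480) = 729/400 ; √disc = 27/20
  v_R = (−(23/30) + 27/20) / (2·(1/6)) = 7/4 m/s
check:
braking lasts T_s = (7/4)/3 = 0.5833 s
robot in T_r: 1.7500·0.1000 = 0.1750 m
robot under decel: 1.7500²/(2·3.0000) = 0.5104 m
human closes 2.0000·0.6833 = 1.3667 m
residual clearance needed = 0.0800+0.0500+0.0100 = 0.1400 m
sum ≈ 0.1750+0.5104+1.3667+0.1400 ≈ 2.1921 m = S ✓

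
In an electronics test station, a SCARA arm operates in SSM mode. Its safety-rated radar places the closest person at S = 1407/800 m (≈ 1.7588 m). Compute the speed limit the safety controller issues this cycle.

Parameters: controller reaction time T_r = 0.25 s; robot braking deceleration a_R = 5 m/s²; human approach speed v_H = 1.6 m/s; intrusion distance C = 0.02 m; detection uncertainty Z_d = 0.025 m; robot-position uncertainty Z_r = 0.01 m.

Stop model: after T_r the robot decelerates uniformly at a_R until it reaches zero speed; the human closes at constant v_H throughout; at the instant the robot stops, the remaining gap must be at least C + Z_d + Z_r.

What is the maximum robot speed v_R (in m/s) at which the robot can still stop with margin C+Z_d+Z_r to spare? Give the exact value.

collect terms ⇒ (1/10)·v_R² + (57/100)·v_R + (-1043/800) = 0
  disc = (57/100)² − 4·(1/10)·(-1043/800) = 529/625 ; √disc = 23/25
  v_R = (−(57/100) + 23/25) / (2·(1/10)) = 7/4 m/s
check:
braking lasts T_s = (7/4)/5 = 0.3500 s
reaction-phase robot travel = 1.7500·0.2500 = 0.4375 m
braking distance = 1.7500²/(2·5.0000) = 0.3063 m
person approaches 1.6000·(0.2500+0.3500) = 0.9600 m
C+Z_d+Z_r = 0.0200+0.0250+0.0100 = 0.0550 m
sum ≈ 0.4375+0.3063+0.9600+0.0550 ≈ 1.7588 m = S ✓

v_R_max = 7/4 m/s = 1.7500 m/s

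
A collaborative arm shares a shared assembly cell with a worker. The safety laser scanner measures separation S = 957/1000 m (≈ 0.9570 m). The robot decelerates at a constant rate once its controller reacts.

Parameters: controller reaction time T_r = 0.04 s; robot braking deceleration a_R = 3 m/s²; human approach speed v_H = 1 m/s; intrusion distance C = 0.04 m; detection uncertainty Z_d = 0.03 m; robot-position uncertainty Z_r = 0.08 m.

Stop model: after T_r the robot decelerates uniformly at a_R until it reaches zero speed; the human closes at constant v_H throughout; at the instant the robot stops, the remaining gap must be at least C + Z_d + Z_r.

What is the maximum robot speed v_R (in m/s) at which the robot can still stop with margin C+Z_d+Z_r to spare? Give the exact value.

v_R_max = 13/10 m/s = 1.3000 m/s

at the boundary: (1/6)·v² + (28/75)·v + (-767/1000) = 0
  disc = (28/75)² − 4·(1/6)·(-767/1000) = 14641/22500 ; √disc = 121/150
  v_R = (−(28/75) + 121/150) / (2·(1/6)) = 13/10 m/s
check:
T_s = v_R/a_R = (13/10)/3 = 0.4333 s
robot in T_r: 1.3000·0.0400 = 0.0520 m
robot covers 1.3000·0.4333 − ½·3.0000·0.4333² = 0.2817 m while stopping
human closes 1.0000·0.4733 = 0.4733 m
residual clearance needed = 0.0400+0.0300+0.0800 = 0.1500 m
sum ≈ 0.0520+0.2817+0.4733+0.1500 ≈ 0.9570 m = S ✓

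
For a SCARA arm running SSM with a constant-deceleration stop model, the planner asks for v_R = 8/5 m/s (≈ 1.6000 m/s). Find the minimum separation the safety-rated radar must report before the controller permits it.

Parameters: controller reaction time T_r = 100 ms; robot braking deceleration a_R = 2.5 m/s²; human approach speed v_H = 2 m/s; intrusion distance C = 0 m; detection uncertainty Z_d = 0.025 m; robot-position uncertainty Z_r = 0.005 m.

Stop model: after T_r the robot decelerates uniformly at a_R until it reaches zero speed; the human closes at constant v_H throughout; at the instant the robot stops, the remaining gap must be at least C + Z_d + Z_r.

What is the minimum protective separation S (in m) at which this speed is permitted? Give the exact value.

T_s = v_R/a_R = (8/5)/(5/2) = 0.6400 s
robot in T_r: 1.6000·0.1000 = 0.1600 m
robot covers 1.6000·0.6400 − ½·2.5000·0.6400² = 0.5120 m while stopping
person approaches 2.0000·(0.1000+0.6400) = 1.4800 m
margins: 0.0000+0.0250+0.0050 = 0.0300 m
S_min ≈ 0.1600+0.5120+1.4800+0.0300  ⇒  S_min = 1091/500 m

S_min = 1091/500 m = 2.1820 m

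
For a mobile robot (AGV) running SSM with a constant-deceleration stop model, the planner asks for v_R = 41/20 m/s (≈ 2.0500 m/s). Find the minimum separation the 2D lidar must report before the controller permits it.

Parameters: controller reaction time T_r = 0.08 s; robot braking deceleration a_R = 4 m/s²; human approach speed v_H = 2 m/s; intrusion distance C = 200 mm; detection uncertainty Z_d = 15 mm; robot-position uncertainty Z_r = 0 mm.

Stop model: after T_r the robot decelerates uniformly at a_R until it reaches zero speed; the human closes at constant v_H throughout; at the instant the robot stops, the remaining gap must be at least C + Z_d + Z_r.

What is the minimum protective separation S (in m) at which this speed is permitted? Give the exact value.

S_min = 33429/16000 m = 2.0893 m

braking lasts T_s = (41/20)/4 = 0.5125 s
robot in T_r: 2.0500·0.0800 = 0.1640 m
robot covers 2.0500·0.5125 − ½·4.0000·0.5125² = 0.5253 m while stopping
person approaches 2.0000·(0.0800+0.5125) = 1.1850 m
residual clearance needed = 0.2000+0.0150+0.0000 = 0.2150 m
S_min ≈ 0.1640+0.5253+1.1850+0.2150  ⇒  S_min = 33429/16000 m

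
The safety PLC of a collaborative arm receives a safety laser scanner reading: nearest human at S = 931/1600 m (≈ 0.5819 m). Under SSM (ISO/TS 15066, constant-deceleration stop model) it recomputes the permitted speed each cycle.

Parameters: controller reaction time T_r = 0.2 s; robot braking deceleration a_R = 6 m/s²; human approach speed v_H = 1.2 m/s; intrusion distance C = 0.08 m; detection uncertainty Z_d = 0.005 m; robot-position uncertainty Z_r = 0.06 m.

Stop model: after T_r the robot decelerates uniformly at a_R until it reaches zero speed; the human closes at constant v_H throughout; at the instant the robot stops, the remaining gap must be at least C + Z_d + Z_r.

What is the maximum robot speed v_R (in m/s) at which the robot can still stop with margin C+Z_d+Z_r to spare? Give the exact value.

quadratic (1/12)·v² + (2/5)·v + (-63/320) = 0
  disc = (2/5)² − 4·(1/12)·(-63/320) = 361/1600 ; √disc = 19/40
  v_R = (−(2/5) + 19/40) / (2·(1/12)) = 9/20 m/s
check:
T_s = v_R/a_R = (9/20)/6 = 0.0750 s
robot covers v_R·T_r = 0.4500·0.2000 = 0.0900 m before braking
robot under decel: 0.4500²/(2·6.0000) = 0.0169 m
person approaches 1.2000·(0.2000+0.0750) = 0.3300 m
residual clearance needed = 0.0800+0.0050+0.0600 = 0.1450 m
sum ≈ 0.0900+0.0169+0.3300+0.1450 ≈ 0.5819 m = S ✓

v_R_max = 9/20 m/s = 0.4500 m/s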